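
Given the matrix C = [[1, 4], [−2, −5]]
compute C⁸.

[[−6559, −13120], [6560, 13121]]

tr C = −4 and det C = 3, so the characteristic polynomial is λ² − (−4)λ + (3) with roots −1 and −3.
Eigenvectors give P = [[−2, −1], [1, 1]] with P⁻¹ = [[−1, −1], [1, 2]], and C = P·diag(−1, −3)·P⁻¹.
Then C⁸ = P·diag(1, 6561)·P⁻¹ = [[−2, −6561], [1, 6561]] · [[−1, −1], [1, 2]] = [[−6559, −13120], [6560, 13121]].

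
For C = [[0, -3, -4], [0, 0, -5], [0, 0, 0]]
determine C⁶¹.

C is strictly triangular, hence nilpotent: C³ = 0, so C⁶¹ = 0.

[[0, 0, 0], [0, 0, 0], [0, 0, 0]]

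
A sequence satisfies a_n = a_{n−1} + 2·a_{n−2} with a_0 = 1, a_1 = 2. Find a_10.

With companion matrix M = [[1, 2], [1, 0]], [a_n, a_{n−1}]ᵀ = M·[a_{n−1}, a_{n−2}]ᵀ, so [a_10, a_9]ᵀ = M⁹·[a_1, a_0]ᵀ.
M⁹ = [[341, 342], [171, 170]], giving [a_10, a_9]ᵀ = [[1024], [512]].

1024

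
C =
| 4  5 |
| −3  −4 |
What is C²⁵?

C² = I (check: tr C = 0 and det C = −1), so C²⁵ = C since 25 is odd.

[[4, 5], [−3, −4]]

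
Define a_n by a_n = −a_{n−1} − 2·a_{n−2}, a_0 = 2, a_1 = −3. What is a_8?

−37

With companion matrix T = [[−1, −2], [1, 0]], [a_n, a_{n−1}]ᵀ = T·[a_{n−1}, a_{n−2}]ᵀ, so [a_8, a_7]ᵀ = T⁷·[a_1, a_0]ᵀ.
T⁷ = [[3, −14], [7, 10]], giving [a_8, a_7]ᵀ = [[−37], [−1]].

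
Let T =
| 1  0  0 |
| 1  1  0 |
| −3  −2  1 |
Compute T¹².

[[1, 0, 0], [12, 1, 0], [−168, −24, 1]]

T = I + N where N = [[0, 0, 0], [1, 0, 0], [−3, −2, 0]] is strictly lower-triangular, so N³ = 0.
(I + N)¹² = I + 12·N + 66·N² = [[1, 0, 0], [12, 1, 0], [−168, −24, 1]].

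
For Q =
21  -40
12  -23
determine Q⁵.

[[1221, -2440], [732, -1463]]

tr Q = -2 and det Q = -3, so the characteristic polynomial is λ² − (-2)λ + (-3) with roots 1 and -3.
Eigenvectors give P = [[2, -5], [1, -3]] with P⁻¹ = [[3, -5], [1, -2]], and Q = P·diag(1, -3)·P⁻¹.
Then Q⁵ = P·diag(1, -243)·P⁻¹ = [[2, 1215], [1, 729]] · [[3, -5], [1, -2]] = [[1221, -2440], [732, -1463]].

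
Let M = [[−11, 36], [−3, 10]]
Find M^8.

tr M = −1 and det M = −2, so the characteristic polynomial is λ² − (−1)λ + (−2) with roots −2 and 1.
Eigenvectors give P = [[4, 3], [1, 1]] with P⁻¹ = [[1, −3], [−1, 4]], and M = P·diag(−2, 1)·P⁻¹.
Then M^8 = P·diag(256, 1)·P⁻¹ = [[1024, 3], [256, 1]] · [[1, −3], [−1, 4]] = [[1021, −3060], [255, −764]].

[[1021, −3060], [255, −764]]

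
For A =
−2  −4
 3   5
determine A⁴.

[[−44, −60], [45, 61]]

tr A = 3 and det A = 2, so the characteristic polynomial is λ² − (3)λ + (2) with roots 2 and 1.
Eigenvectors give P = [[−1, 4], [1, −3]] with P⁻¹ = [[3, 4], [1, 1]], and A = P·diag(2, 1)·P⁻¹.
Then A⁴ = P·diag(16, 1)·P⁻¹ = [[−16, 4], [16, −3]] · [[3, 4], [1, 1]] = [[−44, −60], [45, 61]].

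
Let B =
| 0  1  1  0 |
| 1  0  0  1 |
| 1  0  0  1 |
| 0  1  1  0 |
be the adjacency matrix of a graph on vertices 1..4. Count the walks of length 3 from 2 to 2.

0

The number of length-3 walks from vertex 2 to vertex 2 is entry (2,2) of B³, where B is the adjacency matrix.
B² = [[2, 0, 0, 2], [0, 2, 2, 0], [0, 2, 2, 0], [2, 0, 0, 2]]
B³ = [[0, 4, 4, 0], [4, 0, 0, 4], [4, 0, 0, 4], [0, 4, 4, 0]]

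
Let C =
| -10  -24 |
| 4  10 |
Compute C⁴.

[[16, 0], [0, 16]]

tr C = 0 and det C = -4, so the characteristic polynomial is λ² − (0)λ + (-4) with roots -2 and 2.
Eigenvectors give P = [[-3, -2], [1, 1]] with P⁻¹ = [[-1, -2], [1, 3]], and C = P·diag(-2, 2)·P⁻¹.
Then C⁴ = P·diag(16, 16)·P⁻¹ = [[-48, -32], [16, 16]] · [[-1, -2], [1, 3]] = [[16, 0], [0, 16]].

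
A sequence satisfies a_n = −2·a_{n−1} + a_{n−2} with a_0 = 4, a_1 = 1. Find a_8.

With companion matrix M = [[−2, 1], [1, 0]], [a_n, a_{n−1}]ᵀ = M·[a_{n−1}, a_{n−2}]ᵀ, so [a_8, a_7]ᵀ = M^7·[a_1, a_0]ᵀ.
M^7 = [[−408, 169], [169, −70]], giving [a_8, a_7]ᵀ = [[268], [−111]].

268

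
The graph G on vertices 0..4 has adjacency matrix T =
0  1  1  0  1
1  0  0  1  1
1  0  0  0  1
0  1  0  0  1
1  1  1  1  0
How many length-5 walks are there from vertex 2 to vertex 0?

The number of length-5 walks from vertex 2 to vertex 0 is entry (2,0) of T^5, where T is the adjacency matrix.
T^2 = [[3, 1, 1, 2, 2], [1, 3, 2, 1, 2], [1, 2, 2, 1, 1], [2, 1, 1, 2, 1], [2, 2, 1, 1, 4]]
T^3 = [[4, 7, 5, 3, 7], [7, 4, 3, 5, 7], [5, 3, 2, 3, 6], [3, 5, 3, 2, 6], [7, 7, 6, 6, 6]]
T^4 = [[19, 14, 11, 14, 19], [14, 19, 14, 11, 19], [11, 14, 11, 9, 13], [14, 11, 9, 11, 13], [19, 19, 13, 13, 26]]
T^5 = [[44, 52, 38, 33, 58], [52, 44, 33, 38, 58], [38, 33, 24, 27, 45], [33, 38, 27, 24, 45], [58, 58, 45, 45, 64]]

38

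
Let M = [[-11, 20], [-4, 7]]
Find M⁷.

tr M = -4 and det M = 3, so the characteristic polynomial is λ² − (-4)λ + (3) with roots -3 and -1.
Eigenvectors give P = [[-5, 2], [-2, 1]] with P⁻¹ = [[-1, 2], [-2, 5]], and M = P·diag(-3, -1)·P⁻¹.
Then M⁷ = P·diag(-2187, -1)·P⁻¹ = [[10935, -2], [4374, -1]] · [[-1, 2], [-2, 5]] = [[-10931, 21860], [-4372, 8743]].

[[-10931, 21860], [-4372, 8743]]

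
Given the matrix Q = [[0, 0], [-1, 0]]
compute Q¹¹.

Q is strictly triangular, hence nilpotent: Q² = 0, so Q¹¹ = 0.

[[0, 0], [0, 0]]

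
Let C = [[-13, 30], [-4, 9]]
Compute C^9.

tr C = -4 and det C = 3, so the characteristic polynomial is λ² − (-4)λ + (3) with roots -1 and -3.
Eigenvectors give P = [[-5, 3], [-2, 1]] with P⁻¹ = [[1, -3], [2, -5]], and C = P·diag(-1, -3)·P⁻¹.
Then C^9 = P·diag(-1, -19683)·P⁻¹ = [[5, -59049], [2, -19683]] · [[1, -3], [2, -5]] = [[-118093, 295230], [-39364, 98409]].

[[-118093, 295230], [-39364, 98409]]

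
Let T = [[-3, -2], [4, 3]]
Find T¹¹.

T² = I (check: tr T = 0 and det T = -1), so T¹¹ = T since 11 is odd.

[[-3, -2], [4, 3]]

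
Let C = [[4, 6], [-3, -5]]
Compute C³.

[[10, 18], [-9, -17]]

tr C = -1 and det C = -2, so the characteristic polynomial is λ² − (-1)λ + (-2) with roots 1 and -2.
Eigenvectors give P = [[2, -1], [-1, 1]] with P⁻¹ = [[1, 1], [1, 2]], and C = P·diag(1, -2)·P⁻¹.
Then C³ = P·diag(1, -8)·P⁻¹ = [[2, 8], [-1, -8]] · [[1, 1], [1, 2]] = [[10, 18], [-9, -17]].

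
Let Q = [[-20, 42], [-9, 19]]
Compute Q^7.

tr Q = -1 and det Q = -2, so the characteristic polynomial is λ² − (-1)λ + (-2) with roots -2 and 1.
Eigenvectors give P = [[7, 2], [3, 1]] with P⁻¹ = [[1, -2], [-3, 7]], and Q = P·diag(-2, 1)·P⁻¹.
Then Q^7 = P·diag(-128, 1)·P⁻¹ = [[-896, 2], [-384, 1]] · [[1, -2], [-3, 7]] = [[-902, 1806], [-387, 775]].

[[-902, 1806], [-387, 775]]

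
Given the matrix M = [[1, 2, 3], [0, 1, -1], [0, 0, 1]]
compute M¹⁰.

M = I + N where N = [[0, 2, 3], [0, 0, -1], [0, 0, 0]] is strictly upper-triangular, so N³ = 0.
(I + N)¹⁰ = I + 10·N + 45·N² = [[1, 20, -60], [0, 1, -10], [0, 0, 1]].

[[1, 20, -60], [0, 1, -10], [0, 0, 1]]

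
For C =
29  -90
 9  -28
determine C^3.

tr C = 1 and det C = -2, so the characteristic polynomial is λ² − (1)λ + (-2) with roots 2 and -1.
Eigenvectors give P = [[10, 3], [3, 1]] with P⁻¹ = [[1, -3], [-3, 10]], and C = P·diag(2, -1)·P⁻¹.
Then C^3 = P·diag(8, -1)·P⁻¹ = [[80, -3], [24, -1]] · [[1, -3], [-3, 10]] = [[89, -270], [27, -82]].

[[89, -270], [27, -82]]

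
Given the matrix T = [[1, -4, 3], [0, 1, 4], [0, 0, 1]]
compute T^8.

[[1, -32, -424], [0, 1, 32], [0, 0, 1]]

T = I + N where N = [[0, -4, 3], [0, 0, 4], [0, 0, 0]] is strictly upper-triangular, so N^3 = 0.
(I + N)^8 = I + 8·N + 28·N^2 = [[1, -32, -424], [0, 1, 32], [0, 0, 1]].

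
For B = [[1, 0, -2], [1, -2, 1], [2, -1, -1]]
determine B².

[[-3, 2, 0], [1, 3, -5], [-1, 3, -4]]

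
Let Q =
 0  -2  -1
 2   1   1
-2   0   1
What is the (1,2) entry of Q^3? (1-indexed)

Q^2 = [[-2, -2, -3], [0, -3, 0], [-2, 4, 3]]
Q^3 = [[2, 2, -3], [-6, -3, -3], [2, 8, 9]]

2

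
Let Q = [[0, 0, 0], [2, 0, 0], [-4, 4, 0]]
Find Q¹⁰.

[[0, 0, 0], [0, 0, 0], [0, 0, 0]]

Q is strictly triangular, hence nilpotent: Q³ = 0, so Q¹⁰ = 0.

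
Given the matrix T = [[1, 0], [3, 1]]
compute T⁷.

[[1, 0], [21, 1]]

T = I + N where N = [[0, 0], [3, 0]] is strictly lower-triangular, so N² = 0.
(I + N)⁷ = I + 7·N = [[1, 0], [21, 1]].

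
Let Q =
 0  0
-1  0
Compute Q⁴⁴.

[[0, 0], [0, 0]]

Q is strictly triangular, hence nilpotent: Q² = 0, so Q⁴⁴ = 0.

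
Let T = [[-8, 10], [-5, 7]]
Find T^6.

[[1394, -1330], [665, -601]]

tr T = -1 and det T = -6, so the characteristic polynomial is λ² − (-1)λ + (-6) with roots 2 and -3.
Eigenvectors give P = [[1, -2], [1, -1]] with P⁻¹ = [[-1, 2], [-1, 1]], and T = P·diag(2, -3)·P⁻¹.
Then T^6 = P·diag(64, 729)·P⁻¹ = [[64, -1458], [64, -729]] · [[-1, 2], [-1, 1]] = [[1394, -1330], [665, -601]].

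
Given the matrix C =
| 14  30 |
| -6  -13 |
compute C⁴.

tr C = 1 and det C = -2, so the characteristic polynomial is λ² − (1)λ + (-2) with roots 2 and -1.
Eigenvectors give P = [[5, -2], [-2, 1]] with P⁻¹ = [[1, 2], [2, 5]], and C = P·diag(2, -1)·P⁻¹.
Then C⁴ = P·diag(16, 1)·P⁻¹ = [[80, -2], [-32, 1]] · [[1, 2], [2, 5]] = [[76, 150], [-30, -59]].

[[76, 150], [-30, -59]]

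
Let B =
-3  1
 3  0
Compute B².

[[12, -3], [-9, 3]]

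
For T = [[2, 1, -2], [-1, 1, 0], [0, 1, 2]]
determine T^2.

[[3, 1, -8], [-3, 0, 2], [-1, 3, 4]]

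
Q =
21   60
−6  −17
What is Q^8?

tr Q = 4 and det Q = 3, so the characteristic polynomial is λ² − (4)λ + (3) with roots 1 and 3.
Eigenvectors give P = [[−3, 10], [1, −3]] with P⁻¹ = [[3, 10], [1, 3]], and Q = P·diag(1, 3)·P⁻¹.
Then Q^8 = P·diag(1, 6561)·P⁻¹ = [[−3, 65610], [1, −19683]] · [[3, 10], [1, 3]] = [[65601, 196800], [−19680, −59039]].

[[65601, 196800], [−19680, −59039]]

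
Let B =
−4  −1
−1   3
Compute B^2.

[[17, 1], [1, 10]]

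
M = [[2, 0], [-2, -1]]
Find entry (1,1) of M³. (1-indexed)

M² = [[4, 0], [-2, 1]]
M³ = [[8, 0], [-6, -1]]

8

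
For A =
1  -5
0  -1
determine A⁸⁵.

[[1, -5], [0, -1]]

A² = I (check: tr A = 0 and det A = -1), so A⁸⁵ = A since 85 is odd.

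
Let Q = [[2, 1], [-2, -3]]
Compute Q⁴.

[[2, -9], [18, 47]]

Q² = [[2, -1], [2, 7]]
Q³ = [[6, 5], [-10, -19]]
Q⁴ = [[2, -9], [18, 47]]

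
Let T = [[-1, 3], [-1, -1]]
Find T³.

[[8, 0], [0, 8]]

T² = [[-2, -6], [2, -2]]
T³ = [[8, 0], [0, 8]]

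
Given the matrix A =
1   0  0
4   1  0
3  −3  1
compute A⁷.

A = I + N where N = [[0, 0, 0], [4, 0, 0], [3, −3, 0]] is strictly lower-triangular, so N³ = 0.
(I + N)⁷ = I + 7·N + 21·N² = [[1, 0, 0], [28, 1, 0], [−231, −21, 1]].

[[1, 0, 0], [28, 1, 0], [−231, −21, 1]]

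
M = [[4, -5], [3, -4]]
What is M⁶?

M² = I (check: tr M = 0 and det M = -1), so M⁶ = I since 6 is even.

[[1, 0], [0, 1]]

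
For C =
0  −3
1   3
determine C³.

C² = [[−3, −9], [3, 6]]
C³ = [[−9, −18], [6, 9]]

[[−9, −18], [6, 9]]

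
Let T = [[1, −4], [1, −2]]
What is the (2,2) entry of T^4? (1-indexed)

T^2 = [[−3, 4], [−1, 0]]
T^3 = [[1, 4], [−1, 4]]
T^4 = [[5, −12], [3, −4]]

−4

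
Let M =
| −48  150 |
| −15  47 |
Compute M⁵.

[[−2718, 8250], [−825, 2507]]

tr M = −1 and det M = −6, so the characteristic polynomial is λ² − (−1)λ + (−6) with roots 2 and −3.
Eigenvectors give P = [[3, 10], [1, 3]] with P⁻¹ = [[−3, 10], [1, −3]], and M = P·diag(2, −3)·P⁻¹.
Then M⁵ = P·diag(32, −243)·P⁻¹ = [[96, −2430], [32, −729]] · [[−3, 10], [1, −3]] = [[−2718, 8250], [−825, 2507]].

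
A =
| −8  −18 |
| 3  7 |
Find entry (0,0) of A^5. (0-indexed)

tr A = −1 and det A = −2, so the characteristic polynomial is λ² − (−1)λ + (−2) with roots −2 and 1.
Eigenvectors give P = [[−3, 2], [1, −1]] with P⁻¹ = [[−1, −2], [−1, −3]], and A = P·diag(−2, 1)·P⁻¹.
Then A^5 = P·diag(−32, 1)·P⁻¹ = [[96, 2], [−32, −1]] · [[−1, −2], [−1, −3]] = [[−98, −198], [33, 67]].

−98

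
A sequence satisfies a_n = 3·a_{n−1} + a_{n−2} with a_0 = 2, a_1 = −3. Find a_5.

−261

With companion matrix C = [[3, 1], [1, 0]], [a_n, a_{n−1}]ᵀ = C·[a_{n−1}, a_{n−2}]ᵀ, so [a_5, a_4]ᵀ = C⁴·[a_1, a_0]ᵀ.
C⁴ = [[109, 33], [33, 10]], giving [a_5, a_4]ᵀ = [[−261], [−79]].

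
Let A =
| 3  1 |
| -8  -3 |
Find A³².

A² = I (check: tr A = 0 and det A = -1), so A³² = I since 32 is even.

[[1, 0], [0, 1]]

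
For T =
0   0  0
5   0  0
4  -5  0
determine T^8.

T is strictly triangular, hence nilpotent: T^3 = 0, so T^8 = 0.

[[0, 0, 0], [0, 0, 0], [0, 0, 0]]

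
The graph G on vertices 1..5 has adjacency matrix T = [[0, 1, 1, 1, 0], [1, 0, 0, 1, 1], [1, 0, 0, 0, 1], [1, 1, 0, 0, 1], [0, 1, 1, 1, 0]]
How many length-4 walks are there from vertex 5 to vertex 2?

The number of length-4 walks from vertex 5 to vertex 2 is entry (5,2) of T^4, where T is the adjacency matrix.
T^2 = [[3, 1, 0, 1, 3], [1, 3, 2, 2, 1], [0, 2, 2, 2, 0], [1, 2, 2, 3, 1], [3, 1, 0, 1, 3]]
T^3 = [[2, 7, 6, 7, 2], [7, 4, 2, 5, 7], [6, 2, 0, 2, 6], [7, 5, 2, 4, 7], [2, 7, 6, 7, 2]]
T^4 = [[20, 11, 4, 11, 20], [11, 19, 14, 18, 11], [4, 14, 12, 14, 4], [11, 18, 14, 19, 11], [20, 11, 4, 11, 20]]

11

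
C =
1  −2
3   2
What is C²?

[[−5, −6], [9, −2]]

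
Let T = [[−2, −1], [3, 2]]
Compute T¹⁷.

[[−2, −1], [3, 2]]

T² = I (check: tr T = 0 and det T = −1), so T¹⁷ = T since 17 is odd.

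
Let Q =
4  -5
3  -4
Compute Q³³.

[[4, -5], [3, -4]]

Q² = I (check: tr Q = 0 and det Q = -1), so Q³³ = Q since 33 is odd.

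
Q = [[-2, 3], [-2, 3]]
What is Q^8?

[[-2, 3], [-2, 3]]

Q² = Q (a projection; rank 1, trace 1), so Q^8 = Q.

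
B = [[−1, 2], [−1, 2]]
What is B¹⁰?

[[−1, 2], [−1, 2]]

B² = B (a projection; rank 1, trace 1), so B¹⁰ = B.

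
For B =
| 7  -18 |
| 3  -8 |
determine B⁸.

[[-509, 1530], [-255, 766]]

tr B = -1 and det B = -2, so the characteristic polynomial is λ² − (-1)λ + (-2) with roots 1 and -2.
Eigenvectors give P = [[3, 2], [1, 1]] with P⁻¹ = [[1, -2], [-1, 3]], and B = P·diag(1, -2)·P⁻¹.
Then B⁸ = P·diag(1, 256)·P⁻¹ = [[3, 512], [1, 256]] · [[1, -2], [-1, 3]] = [[-509, 1530], [-255, 766]].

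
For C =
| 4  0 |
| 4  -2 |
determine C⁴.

[[256, 0], [160, 16]]

C² = [[16, 0], [8, 4]]
C³ = [[64, 0], [48, -8]]
C⁴ = [[256, 0], [160, 16]]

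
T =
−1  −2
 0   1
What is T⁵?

[[−1, −2], [0, 1]]

T² = I (check: tr T = 0 and det T = −1), so T⁵ = T since 5 is odd.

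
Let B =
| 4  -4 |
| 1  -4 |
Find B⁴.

B² = [[12, 0], [0, 12]]
B³ = [[48, -48], [12, -48]]
B⁴ = [[144, 0], [0, 144]]

[[144, 0], [0, 144]]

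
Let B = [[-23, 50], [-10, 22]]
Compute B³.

[[-167, 350], [-70, 148]]

tr B = -1 and det B = -6, so the characteristic polynomial is λ² − (-1)λ + (-6) with roots 2 and -3.
Eigenvectors give P = [[-2, 5], [-1, 2]] with P⁻¹ = [[2, -5], [1, -2]], and B = P·diag(2, -3)·P⁻¹.
Then B³ = P·diag(8, -27)·P⁻¹ = [[-16, -135], [-8, -54]] · [[2, -5], [1, -2]] = [[-167, 350], [-70, 148]].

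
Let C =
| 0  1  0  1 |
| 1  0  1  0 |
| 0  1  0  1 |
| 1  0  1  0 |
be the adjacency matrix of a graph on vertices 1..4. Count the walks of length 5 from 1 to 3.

The number of length-5 walks from vertex 1 to vertex 3 is entry (1,3) of C⁵, where C is the adjacency matrix.
C² = [[2, 0, 2, 0], [0, 2, 0, 2], [2, 0, 2, 0], [0, 2, 0, 2]]
C³ = [[0, 4, 0, 4], [4, 0, 4, 0], [0, 4, 0, 4], [4, 0, 4, 0]]
C⁴ = [[8, 0, 8, 0], [0, 8, 0, 8], [8, 0, 8, 0], [0, 8, 0, 8]]
C⁵ = [[0, 16, 0, 16], [16, 0, 16, 0], [0, 16, 0, 16], [16, 0, 16, 0]]

0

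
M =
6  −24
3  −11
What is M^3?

[[144, −456], [57, −179]]

tr M = −5 and det M = 6, so the characteristic polynomial is λ² − (−5)λ + (6) with roots −3 and −2.
Eigenvectors give P = [[−8, 3], [−3, 1]] with P⁻¹ = [[1, −3], [3, −8]], and M = P·diag(−3, −2)·P⁻¹.
Then M^3 = P·diag(−27, −8)·P⁻¹ = [[216, −24], [81, −8]] · [[1, −3], [3, −8]] = [[144, −456], [57, −179]].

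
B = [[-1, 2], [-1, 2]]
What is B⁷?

[[-1, 2], [-1, 2]]

B² = B (a projection; rank 1, trace 1), so B⁷ = B.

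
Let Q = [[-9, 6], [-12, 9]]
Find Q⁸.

[[6561, 0], [0, 6561]]

tr Q = 0 and det Q = -9, so the characteristic polynomial is λ² − (0)λ + (-9) with roots 3 and -3.
Eigenvectors give P = [[-1, 1], [-2, 1]] with P⁻¹ = [[1, -1], [2, -1]], and Q = P·diag(3, -3)·P⁻¹.
Then Q⁸ = P·diag(6561, 6561)·P⁻¹ = [[-6561, 6561], [-13122, 6561]] · [[1, -1], [2, -1]] = [[6561, 0], [0, 6561]].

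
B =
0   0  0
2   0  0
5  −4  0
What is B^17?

B is strictly triangular, hence nilpotent: B^3 = 0, so B^17 = 0.

[[0, 0, 0], [0, 0, 0], [0, 0, 0]]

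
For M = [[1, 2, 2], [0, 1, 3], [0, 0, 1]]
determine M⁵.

[[1, 10, 70], [0, 1, 15], [0, 0, 1]]

M = I + N where N = [[0, 2, 2], [0, 0, 3], [0, 0, 0]] is strictly upper-triangular, so N³ = 0.
(I + N)⁵ = I + 5·N + 10·N² = [[1, 10, 70], [0, 1, 15], [0, 0, 1]].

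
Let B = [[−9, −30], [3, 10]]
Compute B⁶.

B² = B (a projection; rank 1, trace 1), so B⁶ = B.

[[−9, −30], [3, 10]]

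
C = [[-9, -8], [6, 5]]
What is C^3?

[[-105, -104], [78, 77]]

tr C = -4 and det C = 3, so the characteristic polynomial is λ² − (-4)λ + (3) with roots -3 and -1.
Eigenvectors give P = [[4, -1], [-3, 1]] with P⁻¹ = [[1, 1], [3, 4]], and C = P·diag(-3, -1)·P⁻¹.
Then C^3 = P·diag(-27, -1)·P⁻¹ = [[-108, 1], [81, -1]] · [[1, 1], [3, 4]] = [[-105, -104], [78, 77]].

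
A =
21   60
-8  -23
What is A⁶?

tr A = -2 and det A = -3, so the characteristic polynomial is λ² − (-2)λ + (-3) with roots 1 and -3.
Eigenvectors give P = [[-3, -5], [1, 2]] with P⁻¹ = [[-2, -5], [1, 3]], and A = P·diag(1, -3)·P⁻¹.
Then A⁶ = P·diag(1, 729)·P⁻¹ = [[-3, -3645], [1, 1458]] · [[-2, -5], [1, 3]] = [[-3639, -10920], [1456, 4369]].

[[-3639, -10920], [1456, 4369]]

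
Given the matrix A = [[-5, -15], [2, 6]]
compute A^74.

[[-5, -15], [2, 6]]

A² = A (a projection; rank 1, trace 1), so A^74 = A.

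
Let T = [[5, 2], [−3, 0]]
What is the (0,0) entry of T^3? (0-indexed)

tr T = 5 and det T = 6, so the characteristic polynomial is λ² − (5)λ + (6) with roots 2 and 3.
Eigenvectors give P = [[−2, −1], [3, 1]] with P⁻¹ = [[1, 1], [−3, −2]], and T = P·diag(2, 3)·P⁻¹.
Then T^3 = P·diag(8, 27)·P⁻¹ = [[−16, −27], [24, 27]] · [[1, 1], [−3, −2]] = [[65, 38], [−57, −30]].

65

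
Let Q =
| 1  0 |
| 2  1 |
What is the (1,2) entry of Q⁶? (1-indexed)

Q = I + N where N = [[0, 0], [2, 0]] is strictly lower-triangular, so N² = 0.
(I + N)⁶ = I + 6·N = [[1, 0], [12, 1]].

0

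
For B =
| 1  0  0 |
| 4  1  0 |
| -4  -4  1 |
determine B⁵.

B = I + N where N = [[0, 0, 0], [4, 0, 0], [-4, -4, 0]] is strictly lower-triangular, so N³ = 0.
(I + N)⁵ = I + 5·N + 10·N² = [[1, 0, 0], [20, 1, 0], [-180, -20, 1]].

[[1, 0, 0], [20, 1, 0], [-180, -20, 1]]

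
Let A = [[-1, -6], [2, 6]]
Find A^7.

[[-6049, -12354], [4118, 8364]]

tr A = 5 and det A = 6, so the characteristic polynomial is λ² − (5)λ + (6) with roots 3 and 2.
Eigenvectors give P = [[-3, -2], [2, 1]] with P⁻¹ = [[1, 2], [-2, -3]], and A = P·diag(3, 2)·P⁻¹.
Then A^7 = P·diag(2187, 128)·P⁻¹ = [[-6561, -256], [4374, 128]] · [[1, 2], [-2, -3]] = [[-6049, -12354], [4118, 8364]].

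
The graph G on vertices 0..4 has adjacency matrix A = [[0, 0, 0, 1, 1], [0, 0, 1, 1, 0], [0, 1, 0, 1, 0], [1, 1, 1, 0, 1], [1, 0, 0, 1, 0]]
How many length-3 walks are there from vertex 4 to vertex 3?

The number of length-3 walks from vertex 4 to vertex 3 is entry (4,3) of A³, where A is the adjacency matrix.
A² = [[2, 1, 1, 1, 1], [1, 2, 1, 1, 1], [1, 1, 2, 1, 1], [1, 1, 1, 4, 1], [1, 1, 1, 1, 2]]
A³ = [[2, 2, 2, 5, 3], [2, 2, 3, 5, 2], [2, 3, 2, 5, 2], [5, 5, 5, 4, 5], [3, 2, 2, 5, 2]]

5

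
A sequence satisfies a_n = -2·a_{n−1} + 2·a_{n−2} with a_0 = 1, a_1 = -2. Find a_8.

2448

With companion matrix Q = [[-2, 2], [1, 0]], [a_n, a_{n−1}]ᵀ = Q·[a_{n−1}, a_{n−2}]ᵀ, so [a_8, a_7]ᵀ = Q^7·[a_1, a_0]ᵀ.
Q^7 = [[-896, 656], [328, -240]], giving [a_8, a_7]ᵀ = [[2448], [-896]].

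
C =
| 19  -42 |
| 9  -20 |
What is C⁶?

tr C = -1 and det C = -2, so the characteristic polynomial is λ² − (-1)λ + (-2) with roots -2 and 1.
Eigenvectors give P = [[-2, -7], [-1, -3]] with P⁻¹ = [[3, -7], [-1, 2]], and C = P·diag(-2, 1)·P⁻¹.
Then C⁶ = P·diag(64, 1)·P⁻¹ = [[-128, -7], [-64, -3]] · [[3, -7], [-1, 2]] = [[-377, 882], [-189, 442]].

[[-377, 882], [-189, 442]]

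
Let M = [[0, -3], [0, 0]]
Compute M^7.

[[0, 0], [0, 0]]

M is strictly triangular, hence nilpotent: M^2 = 0, so M^7 = 0.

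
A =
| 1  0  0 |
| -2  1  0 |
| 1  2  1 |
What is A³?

[[1, 0, 0], [-6, 1, 0], [-9, 6, 1]]

A = I + N where N = [[0, 0, 0], [-2, 0, 0], [1, 2, 0]] is strictly lower-triangular, so N³ = 0.
(I + N)³ = I + 3·N + 3·N² = [[1, 0, 0], [-6, 1, 0], [-9, 6, 1]].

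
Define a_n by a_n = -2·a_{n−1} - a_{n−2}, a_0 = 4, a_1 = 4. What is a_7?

With companion matrix Q = [[-2, -1], [1, 0]], [a_n, a_{n−1}]ᵀ = Q·[a_{n−1}, a_{n−2}]ᵀ, so [a_7, a_6]ᵀ = Q⁶·[a_1, a_0]ᵀ.
Q⁶ = [[7, 6], [-6, -5]], giving [a_7, a_6]ᵀ = [[52], [-44]].

52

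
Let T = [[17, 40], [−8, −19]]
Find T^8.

[[−26239, −65600], [13120, 32801]]

tr T = −2 and det T = −3, so the characteristic polynomial is λ² − (−2)λ + (−3) with roots 1 and −3.
Eigenvectors give P = [[5, 2], [−2, −1]] with P⁻¹ = [[1, 2], [−2, −5]], and T = P·diag(1, −3)·P⁻¹.
Then T^8 = P·diag(1, 6561)·P⁻¹ = [[5, 13122], [−2, −6561]] · [[1, 2], [−2, −5]] = [[−26239, −65600], [13120, 32801]].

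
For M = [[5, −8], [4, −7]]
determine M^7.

[[2189, −4376], [2188, −4375]]

tr M = −2 and det M = −3, so the characteristic polynomial is λ² − (−2)λ + (−3) with roots −3 and 1.
Eigenvectors give P = [[−1, −2], [−1, −1]] with P⁻¹ = [[1, −2], [−1, 1]], and M = P·diag(−3, 1)·P⁻¹.
Then M^7 = P·diag(−2187, 1)·P⁻¹ = [[2187, −2], [2187, −1]] · [[1, −2], [−1, 1]] = [[2189, −4376], [2188, −4375]].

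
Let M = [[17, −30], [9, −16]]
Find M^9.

tr M = 1 and det M = −2, so the characteristic polynomial is λ² − (1)λ + (−2) with roots −1 and 2.
Eigenvectors give P = [[−5, 2], [−3, 1]] with P⁻¹ = [[1, −2], [3, −5]], and M = P·diag(−1, 2)·P⁻¹.
Then M^9 = P·diag(−1, 512)·P⁻¹ = [[5, 1024], [3, 512]] · [[1, −2], [3, −5]] = [[3077, −5130], [1539, −2566]].

[[3077, −5130], [1539, −2566]]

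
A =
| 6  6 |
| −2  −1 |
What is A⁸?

tr A = 5 and det A = 6, so the characteristic polynomial is λ² − (5)λ + (6) with roots 2 and 3.
Eigenvectors give P = [[3, 2], [−2, −1]] with P⁻¹ = [[−1, −2], [2, 3]], and A = P·diag(2, 3)·P⁻¹.
Then A⁸ = P·diag(256, 6561)·P⁻¹ = [[768, 13122], [−512, −6561]] · [[−1, −2], [2, 3]] = [[25476, 37830], [−12610, −18659]].

[[25476, 37830], [−12610, −18659]]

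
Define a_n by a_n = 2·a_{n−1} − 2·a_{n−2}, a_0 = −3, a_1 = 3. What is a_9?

With companion matrix Q = [[2, −2], [1, 0]], [a_n, a_{n−1}]ᵀ = Q·[a_{n−1}, a_{n−2}]ᵀ, so [a_9, a_8]ᵀ = Q^8·[a_1, a_0]ᵀ.
Q^8 = [[16, 0], [0, 16]], giving [a_9, a_8]ᵀ = [[48], [−48]].

48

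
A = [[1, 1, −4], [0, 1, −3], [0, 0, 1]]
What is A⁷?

A = I + N where N = [[0, 1, −4], [0, 0, −3], [0, 0, 0]] is strictly upper-triangular, so N³ = 0.
(I + N)⁷ = I + 7·N + 21·N² = [[1, 7, −91], [0, 1, −21], [0, 0, 1]].

[[1, 7, −91], [0, 1, −21], [0, 0, 1]]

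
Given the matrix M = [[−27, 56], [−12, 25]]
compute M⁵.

tr M = −2 and det M = −3, so the characteristic polynomial is λ² − (−2)λ + (−3) with roots −3 and 1.
Eigenvectors give P = [[−7, −2], [−3, −1]] with P⁻¹ = [[−1, 2], [3, −7]], and M = P·diag(−3, 1)·P⁻¹.
Then M⁵ = P·diag(−243, 1)·P⁻¹ = [[1701, −2], [729, −1]] · [[−1, 2], [3, −7]] = [[−1707, 3416], [−732, 1465]].

[[−1707, 3416], [−732, 1465]]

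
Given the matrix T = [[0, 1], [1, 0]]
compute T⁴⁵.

T² = I (check: tr T = 0 and det T = -1), so T⁴⁵ = T since 45 is odd.

[[0, 1], [1, 0]]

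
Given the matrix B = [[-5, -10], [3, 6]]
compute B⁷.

B² = B (a projection; rank 1, trace 1), so B⁷ = B.

[[-5, -10], [3, 6]]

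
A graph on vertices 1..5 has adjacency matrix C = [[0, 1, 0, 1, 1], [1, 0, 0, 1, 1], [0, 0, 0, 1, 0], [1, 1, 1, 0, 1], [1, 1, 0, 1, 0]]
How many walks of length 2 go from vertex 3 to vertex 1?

1

The number of length-2 walks from vertex 3 to vertex 1 is entry (3,1) of C², where C is the adjacency matrix.
C² = [[3, 2, 1, 2, 2], [2, 3, 1, 2, 2], [1, 1, 1, 0, 1], [2, 2, 0, 4, 2], [2, 2, 1, 2, 3]]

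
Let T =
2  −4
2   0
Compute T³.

T² = [[−4, −8], [4, −8]]
T³ = [[−24, 16], [−8, −16]]

[[−24, 16], [−8, −16]]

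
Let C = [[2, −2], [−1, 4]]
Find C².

[[6, −12], [−6, 18]]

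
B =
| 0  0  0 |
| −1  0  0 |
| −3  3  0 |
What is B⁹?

[[0, 0, 0], [0, 0, 0], [0, 0, 0]]

B is strictly triangular, hence nilpotent: B³ = 0, so B⁹ = 0.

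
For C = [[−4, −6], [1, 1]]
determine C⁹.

[[−1534, −3066], [511, 1021]]

tr C = −3 and det C = 2, so the characteristic polynomial is λ² − (−3)λ + (2) with roots −1 and −2.
Eigenvectors give P = [[−2, 3], [1, −1]] with P⁻¹ = [[1, 3], [1, 2]], and C = P·diag(−1, −2)·P⁻¹.
Then C⁹ = P·diag(−1, −512)·P⁻¹ = [[2, −1536], [−1, 512]] · [[1, 3], [1, 2]] = [[−1534, −3066], [511, 1021]].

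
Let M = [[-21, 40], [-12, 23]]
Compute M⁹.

tr M = 2 and det M = -3, so the characteristic polynomial is λ² − (2)λ + (-3) with roots -1 and 3.
Eigenvectors give P = [[-2, 5], [-1, 3]] with P⁻¹ = [[-3, 5], [-1, 2]], and M = P·diag(-1, 3)·P⁻¹.
Then M⁹ = P·diag(-1, 19683)·P⁻¹ = [[2, 98415], [1, 59049]] · [[-3, 5], [-1, 2]] = [[-98421, 196840], [-59052, 118103]].

[[-98421, 196840], [-59052, 118103]]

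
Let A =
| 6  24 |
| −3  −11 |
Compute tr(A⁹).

−20195

tr A = −5 and det A = 6, so the characteristic polynomial is λ² − (−5)λ + (6) with roots −2 and −3.
Eigenvectors give P = [[−3, 8], [1, −3]] with P⁻¹ = [[−3, −8], [−1, −3]], and A = P·diag(−2, −3)·P⁻¹.
Then A⁹ = P·diag(−512, −19683)·P⁻¹ = [[1536, −157464], [−512, 59049]] · [[−3, −8], [−1, −3]] = [[152856, 460104], [−57513, −173051]].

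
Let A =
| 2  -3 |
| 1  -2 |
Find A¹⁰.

[[1, 0], [0, 1]]

A² = I (check: tr A = 0 and det A = -1), so A¹⁰ = I since 10 is even.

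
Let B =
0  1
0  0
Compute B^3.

B is strictly triangular, hence nilpotent: B^2 = 0, so B^3 = 0.

[[0, 0], [0, 0]]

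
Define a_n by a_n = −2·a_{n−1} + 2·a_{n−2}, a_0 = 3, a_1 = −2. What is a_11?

−76672

With companion matrix A = [[−2, 2], [1, 0]], [a_n, a_{n−1}]ᵀ = A·[a_{n−1}, a_{n−2}]ᵀ, so [a_11, a_10]ᵀ = A^10·[a_1, a_0]ᵀ.
A^10 = [[18272, −13376], [−6688, 4896]], giving [a_11, a_10]ᵀ = [[−76672], [28064]].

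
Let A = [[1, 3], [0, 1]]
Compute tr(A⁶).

A = I + N where N = [[0, 3], [0, 0]] is strictly upper-triangular, so N² = 0.
(I + N)⁶ = I + 6·N = [[1, 18], [0, 1]].

2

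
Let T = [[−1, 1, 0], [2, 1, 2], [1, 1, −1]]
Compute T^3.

T^2 = [[3, 0, 2], [2, 5, 0], [0, 1, 3]]
T^3 = [[−1, 5, −2], [8, 7, 10], [5, 4, −1]]

[[−1, 5, −2], [8, 7, 10], [5, 4, −1]]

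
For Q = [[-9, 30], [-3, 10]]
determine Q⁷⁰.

Q² = Q (a projection; rank 1, trace 1), so Q⁷⁰ = Q.

[[-9, 30], [-3, 10]]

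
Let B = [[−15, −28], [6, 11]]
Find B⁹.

tr B = −4 and det B = 3, so the characteristic polynomial is λ² − (−4)λ + (3) with roots −1 and −3.
Eigenvectors give P = [[−2, 7], [1, −3]] with P⁻¹ = [[3, 7], [1, 2]], and B = P·diag(−1, −3)·P⁻¹.
Then B⁹ = P·diag(−1, −19683)·P⁻¹ = [[2, −137781], [−1, 59049]] · [[3, 7], [1, 2]] = [[−137775, −275548], [59046, 118091]].

[[−137775, −275548], [59046, 118091]]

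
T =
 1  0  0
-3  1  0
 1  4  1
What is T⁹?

T = I + N where N = [[0, 0, 0], [-3, 0, 0], [1, 4, 0]] is strictly lower-triangular, so N³ = 0.
(I + N)⁹ = I + 9·N + 36·N² = [[1, 0, 0], [-27, 1, 0], [-423, 36, 1]].

[[1, 0, 0], [-27, 1, 0], [-423, 36, 1]]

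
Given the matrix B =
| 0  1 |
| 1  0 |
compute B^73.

B² = I (check: tr B = 0 and det B = −1), so B^73 = B since 73 is odd.

[[0, 1], [1, 0]]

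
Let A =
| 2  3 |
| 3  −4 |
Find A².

[[13, −6], [−6, 25]]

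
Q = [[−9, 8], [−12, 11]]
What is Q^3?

[[−57, 56], [−84, 83]]

tr Q = 2 and det Q = −3, so the characteristic polynomial is λ² − (2)λ + (−3) with roots −1 and 3.
Eigenvectors give P = [[1, −2], [1, −3]] with P⁻¹ = [[3, −2], [1, −1]], and Q = P·diag(−1, 3)·P⁻¹.
Then Q^3 = P·diag(−1, 27)·P⁻¹ = [[−1, −54], [−1, −81]] · [[3, −2], [1, −1]] = [[−57, 56], [−84, 83]].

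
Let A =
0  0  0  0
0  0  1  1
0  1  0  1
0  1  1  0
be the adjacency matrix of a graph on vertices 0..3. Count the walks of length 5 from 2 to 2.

The number of length-5 walks from vertex 2 to vertex 2 is entry (2,2) of A^5, where A is the adjacency matrix.
A^2 = [[0, 0, 0, 0], [0, 2, 1, 1], [0, 1, 2, 1], [0, 1, 1, 2]]
A^3 = [[0, 0, 0, 0], [0, 2, 3, 3], [0, 3, 2, 3], [0, 3, 3, 2]]
A^4 = [[0, 0, 0, 0], [0, 6, 5, 5], [0, 5, 6, 5], [0, 5, 5, 6]]
A^5 = [[0, 0, 0, 0], [0, 10, 11, 11], [0, 11, 10, 11], [0, 11, 11, 10]]

10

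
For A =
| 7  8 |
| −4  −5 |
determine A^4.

tr A = 2 and det A = −3, so the characteristic polynomial is λ² − (2)λ + (−3) with roots 3 and −1.
Eigenvectors give P = [[2, −1], [−1, 1]] with P⁻¹ = [[1, 1], [1, 2]], and A = P·diag(3, −1)·P⁻¹.
Then A^4 = P·diag(81, 1)·P⁻¹ = [[162, −1], [−81, 1]] · [[1, 1], [1, 2]] = [[161, 160], [−80, −79]].

[[161, 160], [−80, −79]]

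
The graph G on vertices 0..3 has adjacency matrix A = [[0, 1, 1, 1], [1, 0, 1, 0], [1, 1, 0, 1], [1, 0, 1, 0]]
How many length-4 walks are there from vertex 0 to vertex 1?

9

The number of length-4 walks from vertex 0 to vertex 1 is entry (0,1) of A⁴, where A is the adjacency matrix.
A² = [[3, 1, 2, 1], [1, 2, 1, 2], [2, 1, 3, 1], [1, 2, 1, 2]]
A³ = [[4, 5, 5, 5], [5, 2, 5, 2], [5, 5, 4, 5], [5, 2, 5, 2]]
A⁴ = [[15, 9, 14, 9], [9, 10, 9, 10], [14, 9, 15, 9], [9, 10, 9, 10]]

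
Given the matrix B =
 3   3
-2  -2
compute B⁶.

[[3, 3], [-2, -2]]

B² = B (a projection; rank 1, trace 1), so B⁶ = B.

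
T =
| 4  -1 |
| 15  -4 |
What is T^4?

T² = I (check: tr T = 0 and det T = -1), so T^4 = I since 4 is even.

[[1, 0], [0, 1]]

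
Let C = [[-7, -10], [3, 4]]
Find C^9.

[[-3067, -5110], [1533, 2554]]

tr C = -3 and det C = 2, so the characteristic polynomial is λ² − (-3)λ + (2) with roots -2 and -1.
Eigenvectors give P = [[-2, -5], [1, 3]] with P⁻¹ = [[-3, -5], [1, 2]], and C = P·diag(-2, -1)·P⁻¹.
Then C^9 = P·diag(-512, -1)·P⁻¹ = [[1024, 5], [-512, -3]] · [[-3, -5], [1, 2]] = [[-3067, -5110], [1533, 2554]].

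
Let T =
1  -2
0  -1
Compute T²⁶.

T² = I (check: tr T = 0 and det T = -1), so T²⁶ = I since 26 is even.

[[1, 0], [0, 1]]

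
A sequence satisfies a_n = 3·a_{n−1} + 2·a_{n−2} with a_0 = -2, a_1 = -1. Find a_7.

-3743

With companion matrix Q = [[3, 2], [1, 0]], [a_n, a_{n−1}]ᵀ = Q·[a_{n−1}, a_{n−2}]ᵀ, so [a_7, a_6]ᵀ = Q⁶·[a_1, a_0]ᵀ.
Q⁶ = [[1763, 990], [495, 278]], giving [a_7, a_6]ᵀ = [[-3743], [-1051]].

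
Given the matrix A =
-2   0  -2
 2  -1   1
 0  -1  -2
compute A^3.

A^2 = [[4, 2, 8], [-6, 0, -7], [-2, 3, 3]]
A^3 = [[-4, -10, -22], [12, 7, 26], [10, -6, 1]]

[[-4, -10, -22], [12, 7, 26], [10, -6, 1]]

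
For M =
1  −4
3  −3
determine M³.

[[13, 20], [−15, 33]]

M² = [[−11, 8], [−6, −3]]
M³ = [[13, 20], [−15, 33]]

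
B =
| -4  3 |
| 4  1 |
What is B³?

[[-148, 75], [100, -23]]

B² = [[28, -9], [-12, 13]]
B³ = [[-148, 75], [100, -23]]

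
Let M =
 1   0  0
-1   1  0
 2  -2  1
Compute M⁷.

[[1, 0, 0], [-7, 1, 0], [56, -14, 1]]

M = I + N where N = [[0, 0, 0], [-1, 0, 0], [2, -2, 0]] is strictly lower-triangular, so N³ = 0.
(I + N)⁷ = I + 7·N + 21·N² = [[1, 0, 0], [-7, 1, 0], [56, -14, 1]].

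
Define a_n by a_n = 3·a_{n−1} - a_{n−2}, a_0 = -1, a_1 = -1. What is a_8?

With companion matrix Q = [[3, -1], [1, 0]], [a_n, a_{n−1}]ᵀ = Q·[a_{n−1}, a_{n−2}]ᵀ, so [a_8, a_7]ᵀ = Q⁷·[a_1, a_0]ᵀ.
Q⁷ = [[987, -377], [377, -144]], giving [a_8, a_7]ᵀ = [[-610], [-233]].

-610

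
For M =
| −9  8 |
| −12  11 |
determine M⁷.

tr M = 2 and det M = −3, so the characteristic polynomial is λ² − (2)λ + (−3) with roots 3 and −1.
Eigenvectors give P = [[−2, 1], [−3, 1]] with P⁻¹ = [[1, −1], [3, −2]], and M = P·diag(3, −1)·P⁻¹.
Then M⁷ = P·diag(2187, −1)·P⁻¹ = [[−4374, −1], [−6561, −1]] · [[1, −1], [3, −2]] = [[−4377, 4376], [−6564, 6563]].

[[−4377, 4376], [−6564, 6563]]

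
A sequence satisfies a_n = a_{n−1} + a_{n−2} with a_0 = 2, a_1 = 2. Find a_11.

288

With companion matrix Q = [[1, 1], [1, 0]], [a_n, a_{n−1}]ᵀ = Q·[a_{n−1}, a_{n−2}]ᵀ, so [a_11, a_10]ᵀ = Q^10·[a_1, a_0]ᵀ.
Q^10 = [[89, 55], [55, 34]], giving [a_11, a_10]ᵀ = [[288], [178]].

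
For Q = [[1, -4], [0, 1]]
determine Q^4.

Q = I + N where N = [[0, -4], [0, 0]] is strictly upper-triangular, so N^2 = 0.
(I + N)^4 = I + 4·N = [[1, -16], [0, 1]].

[[1, -16], [0, 1]]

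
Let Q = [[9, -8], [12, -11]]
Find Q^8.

[[-13119, 13120], [-19680, 19681]]

tr Q = -2 and det Q = -3, so the characteristic polynomial is λ² − (-2)λ + (-3) with roots -3 and 1.
Eigenvectors give P = [[2, 1], [3, 1]] with P⁻¹ = [[-1, 1], [3, -2]], and Q = P·diag(-3, 1)·P⁻¹.
Then Q^8 = P·diag(6561, 1)·P⁻¹ = [[13122, 1], [19683, 1]] · [[-1, 1], [3, -2]] = [[-13119, 13120], [-19680, 19681]].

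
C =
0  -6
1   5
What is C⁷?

[[-3990, -12354], [2059, 6305]]

tr C = 5 and det C = 6, so the characteristic polynomial is λ² − (5)λ + (6) with roots 3 and 2.
Eigenvectors give P = [[-2, 3], [1, -1]] with P⁻¹ = [[1, 3], [1, 2]], and C = P·diag(3, 2)·P⁻¹.
Then C⁷ = P·diag(2187, 128)·P⁻¹ = [[-4374, 384], [2187, -128]] · [[1, 3], [1, 2]] = [[-3990, -12354], [2059, 6305]].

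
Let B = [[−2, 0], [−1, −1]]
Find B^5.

tr B = −3 and det B = 2, so the characteristic polynomial is λ² − (−3)λ + (2) with roots −1 and −2.
Eigenvectors give P = [[0, 1], [−1, 1]] with P⁻¹ = [[1, −1], [1, 0]], and B = P·diag(−1, −2)·P⁻¹.
Then B^5 = P·diag(−1, −32)·P⁻¹ = [[0, −32], [1, −32]] · [[1, −1], [1, 0]] = [[−32, 0], [−31, −1]].

[[−32, 0], [−31, −1]]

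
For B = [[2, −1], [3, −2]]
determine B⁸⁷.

[[2, −1], [3, −2]]

B² = I (check: tr B = 0 and det B = −1), so B⁸⁷ = B since 87 is odd.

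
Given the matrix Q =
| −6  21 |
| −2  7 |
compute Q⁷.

[[−6, 21], [−2, 7]]

Q² = Q (a projection; rank 1, trace 1), so Q⁷ = Q.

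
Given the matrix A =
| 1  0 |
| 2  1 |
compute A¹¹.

A = I + N where N = [[0, 0], [2, 0]] is strictly lower-triangular, so N² = 0.
(I + N)¹¹ = I + 11·N = [[1, 0], [22, 1]].

[[1, 0], [22, 1]]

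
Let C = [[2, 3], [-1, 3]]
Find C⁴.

[[-74, 105], [-35, -39]]

C² = [[1, 15], [-5, 6]]
C³ = [[-13, 48], [-16, 3]]
C⁴ = [[-74, 105], [-35, -39]]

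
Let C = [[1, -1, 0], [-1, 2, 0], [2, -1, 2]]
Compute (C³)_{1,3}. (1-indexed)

0

C² = [[2, -3, 0], [-3, 5, 0], [7, -6, 4]]
C³ = [[5, -8, 0], [-8, 13, 0], [21, -23, 8]]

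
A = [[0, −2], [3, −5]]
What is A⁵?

[[390, −422], [633, −665]]

tr A = −5 and det A = 6, so the characteristic polynomial is λ² − (−5)λ + (6) with roots −2 and −3.
Eigenvectors give P = [[1, −2], [1, −3]] with P⁻¹ = [[3, −2], [1, −1]], and A = P·diag(−2, −3)·P⁻¹.
Then A⁵ = P·diag(−32, −243)·P⁻¹ = [[−32, 486], [−32, 729]] · [[3, −2], [1, −1]] = [[390, −422], [633, −665]].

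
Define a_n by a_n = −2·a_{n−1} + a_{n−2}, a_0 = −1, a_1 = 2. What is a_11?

With companion matrix Q = [[−2, 1], [1, 0]], [a_n, a_{n−1}]ᵀ = Q·[a_{n−1}, a_{n−2}]ᵀ, so [a_11, a_10]ᵀ = Q¹⁰·[a_1, a_0]ᵀ.
Q¹⁰ = [[5741, −2378], [−2378, 985]], giving [a_11, a_10]ᵀ = [[13860], [−5741]].

13860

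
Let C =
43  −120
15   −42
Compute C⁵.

[[2443, −6600], [825, −2232]]

tr C = 1 and det C = −6, so the characteristic polynomial is λ² − (1)λ + (−6) with roots 3 and −2.
Eigenvectors give P = [[3, −8], [1, −3]] with P⁻¹ = [[3, −8], [1, −3]], and C = P·diag(3, −2)·P⁻¹.
Then C⁵ = P·diag(243, −32)·P⁻¹ = [[729, 256], [243, 96]] · [[3, −8], [1, −3]] = [[2443, −6600], [825, −2232]].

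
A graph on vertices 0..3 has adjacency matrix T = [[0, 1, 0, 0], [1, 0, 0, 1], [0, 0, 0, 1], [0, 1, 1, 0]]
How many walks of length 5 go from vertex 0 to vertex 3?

The number of length-5 walks from vertex 0 to vertex 3 is entry (0,3) of T⁵, where T is the adjacency matrix.
T² = [[1, 0, 0, 1], [0, 2, 1, 0], [0, 1, 1, 0], [1, 0, 0, 2]]
T³ = [[0, 2, 1, 0], [2, 0, 0, 3], [1, 0, 0, 2], [0, 3, 2, 0]]
T⁴ = [[2, 0, 0, 3], [0, 5, 3, 0], [0, 3, 2, 0], [3, 0, 0, 5]]
T⁵ = [[0, 5, 3, 0], [5, 0, 0, 8], [3, 0, 0, 5], [0, 8, 5, 0]]

0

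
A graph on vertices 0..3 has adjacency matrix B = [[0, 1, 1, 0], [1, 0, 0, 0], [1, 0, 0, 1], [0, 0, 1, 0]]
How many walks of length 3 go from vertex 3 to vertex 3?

0

The number of length-3 walks from vertex 3 to vertex 3 is entry (3,3) of B³, where B is the adjacency matrix.
B² = [[2, 0, 0, 1], [0, 1, 1, 0], [0, 1, 2, 0], [1, 0, 0, 1]]
B³ = [[0, 2, 3, 0], [2, 0, 0, 1], [3, 0, 0, 2], [0, 1, 2, 0]]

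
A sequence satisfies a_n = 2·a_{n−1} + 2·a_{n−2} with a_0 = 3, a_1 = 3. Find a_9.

12720

With companion matrix M = [[2, 2], [1, 0]], [a_n, a_{n−1}]ᵀ = M·[a_{n−1}, a_{n−2}]ᵀ, so [a_9, a_8]ᵀ = M⁸·[a_1, a_0]ᵀ.
M⁸ = [[2448, 1792], [896, 656]], giving [a_9, a_8]ᵀ = [[12720], [4656]].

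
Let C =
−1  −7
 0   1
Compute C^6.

[[1, 0], [0, 1]]

C² = I (check: tr C = 0 and det C = −1), so C^6 = I since 6 is even.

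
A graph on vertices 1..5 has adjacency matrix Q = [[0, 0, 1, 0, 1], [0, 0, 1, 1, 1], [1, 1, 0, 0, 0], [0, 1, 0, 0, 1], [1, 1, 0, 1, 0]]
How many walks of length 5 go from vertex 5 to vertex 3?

10

The number of length-5 walks from vertex 5 to vertex 3 is entry (5,3) of Q^5, where Q is the adjacency matrix.
Q^2 = [[2, 2, 0, 1, 0], [2, 3, 0, 1, 1], [0, 0, 2, 1, 2], [1, 1, 1, 2, 1], [0, 1, 2, 1, 3]]
Q^3 = [[0, 1, 4, 2, 5], [1, 2, 5, 4, 6], [4, 5, 0, 2, 1], [2, 4, 2, 2, 4], [5, 6, 1, 4, 2]]
Q^4 = [[9, 11, 1, 6, 3], [11, 15, 3, 8, 7], [1, 3, 9, 6, 11], [6, 8, 6, 8, 8], [3, 7, 11, 8, 15]]
Q^5 = [[4, 10, 20, 14, 26], [10, 18, 26, 22, 34], [20, 26, 4, 14, 10], [14, 22, 14, 16, 22], [26, 34, 10, 22, 18]]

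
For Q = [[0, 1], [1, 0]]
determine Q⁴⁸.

[[1, 0], [0, 1]]

Q² = I (check: tr Q = 0 and det Q = -1), so Q⁴⁸ = I since 48 is even.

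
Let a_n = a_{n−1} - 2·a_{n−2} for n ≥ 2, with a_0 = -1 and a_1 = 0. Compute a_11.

-22

With companion matrix C = [[1, -2], [1, 0]], [a_n, a_{n−1}]ᵀ = C·[a_{n−1}, a_{n−2}]ᵀ, so [a_11, a_10]ᵀ = C¹⁰·[a_1, a_0]ᵀ.
C¹⁰ = [[23, 22], [-11, 34]], giving [a_11, a_10]ᵀ = [[-22], [-34]].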